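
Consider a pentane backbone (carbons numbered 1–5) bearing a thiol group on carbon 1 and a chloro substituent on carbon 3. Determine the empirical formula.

Atom tally by fragment:
  HSCH2 → C:1 H:3 S:1
  CH2 → C:1 H:2
  CH(Cl) → C:1 H:1 Cl:1
  CH2 → C:1 H:2
  CH3 → C:1 H:3
Element totals:
  C: 5
  H: 11
  Cl: 1
  S: 1
Molecular formula: C5H11ClS.
gcd of subscripts (5, 1, 11, 1) = 1, so the empirical formula equals the molecular formula.

C5H11ClS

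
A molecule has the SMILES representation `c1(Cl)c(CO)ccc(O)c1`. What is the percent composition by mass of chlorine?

22.35%

Atom tally by fragment:
  benzene ring core → C:6 H:6
  (− 3 ring H displaced by substituents)
  + Cl → Cl:1
  + CH2OH → C:1 H:3 O:1
  + OH → O:1 H:1
Element totals:
  C: 7
  H: 7
  Cl: 1
  O: 2
Molecular formula: C7H7ClO2.
Molar mass = 158.581 g/mol.
Mass from Cl: 1 × 35.45 = 35.450 g/mol.
%Cl = 35.450 / 158.581 × 100 = 22.35%.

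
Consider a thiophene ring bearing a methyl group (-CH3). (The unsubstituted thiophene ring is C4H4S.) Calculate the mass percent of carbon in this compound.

Atom tally by fragment:
  thiophene ring core → C:4 H:4 S:1
  (− 1 ring H displaced by substituents)
  + CH3 → C:1 H:3
Element totals:
  C: 5
  H: 6
  S: 1
Molecular formula: C5H6S.
Molar mass = 98.163 g/mol.
Mass from C: 5 × 12.011 = 60.055 g/mol.
%C = 60.055 / 98.163 × 100 = 61.18%.

61.18%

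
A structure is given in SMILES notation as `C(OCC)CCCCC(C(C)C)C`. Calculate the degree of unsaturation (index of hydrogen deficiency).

0

Atom tally by fragment:
  C2H5OCH2 → C:3 H:7 O:1
  CH2 → C:1 H:2
  CH2 → C:1 H:2
  CH2 → C:1 H:2
  CH2 → C:1 H:2
  CH(CH(CH3)2) → C:4 H:8
  CH3 → C:1 H:3
Element totals:
  C: 12
  H: 26
  O: 1
Molecular formula: C12H26O.
DoU = (2C + 2 + N − H − X) / 2 = (2·12 + 2 + 0 − 26 − 0) / 2 = 0.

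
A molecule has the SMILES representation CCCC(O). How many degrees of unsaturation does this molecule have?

Atom tally by fragment:
  CH3 → C:1 H:3
  CH2 → C:1 H:2
  CH2 → C:1 H:2
  CH2OH → C:1 H:3 O:1
Element totals:
  C: 4
  H: 10
  O: 1
Molecular formula: C4H10O.
DoU = (2C + 2 + N − H − X) / 2 = (2·4 + 2 + 0 − 10 − 0) / 2 = 0.

0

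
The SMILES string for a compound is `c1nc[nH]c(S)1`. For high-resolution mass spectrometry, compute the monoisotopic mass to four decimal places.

Atom tally by fragment:
  imidazole ring core → C:3 H:4 N:2
  (− 1 ring H displaced by substituents)
  + SH → S:1 H:1
Element totals:
  C: 3
  H: 4
  N: 2
  S: 1
Molecular formula: C3H4N2S.
  M = 3(12.0) + 4(1.007825) + 2(14.003074) + 31.972071
    = 36.000000 + 4.031300 + 28.006148 + 31.972071 = 100.009519

100.0095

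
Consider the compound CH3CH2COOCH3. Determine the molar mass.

Atom tally by fragment:
  CH3 → C:1 H:3
  CH2COOCH3 → C:3 H:5 O:2
Element totals:
  C: 4
  H: 8
  O: 2
Molecular formula: C4H8O2.
  M = 4(12.011) + 8(1.008) + 2(15.999)
    = 48.044 + 8.064 + 31.998 = 88.106

88.11 g/mol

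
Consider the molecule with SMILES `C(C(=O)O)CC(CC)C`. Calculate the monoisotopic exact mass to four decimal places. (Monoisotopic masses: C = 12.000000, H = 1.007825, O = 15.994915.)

Atom tally by fragment:
  HOOCCH2 → C:2 H:3 O:2
  CH2 → C:1 H:2
  CH(C2H5) → C:3 H:6
  CH3 → C:1 H:3
Element totals:
  C: 7
  H: 14
  O: 2
Molecular formula: C7H14O2.
  M = 7(12.0) + 14(1.007825) + 2(15.994915)
    = 84.000000 + 14.109550 + 31.989830 = 130.099380

130.0994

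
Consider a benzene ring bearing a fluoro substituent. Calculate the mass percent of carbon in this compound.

74.99%

Atom tally by fragment:
  benzene ring core → C:6 H:6
  (− 1 ring H displaced by substituents)
  + F → F:1
Element totals:
  C: 6
  H: 5
  F: 1
Molecular formula: C6H5F.
Molar mass = 96.104 g/mol.
Mass from C: 6 × 12.011 = 72.066 g/mol.
%C = 72.066 / 96.104 × 100 = 74.99%.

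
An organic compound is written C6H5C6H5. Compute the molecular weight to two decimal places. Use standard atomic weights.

154.21 g/mol

Atom tally by fragment:
  benzene ring core → C:6 H:6
  (− 1 ring H displaced by substituents)
  + C6H5 → C:6 H:5
Element totals:
  C: 12
  H: 10
Molecular formula: C12H10.
  M = 12(12.011) + 10(1.008)
    = 144.132 + 10.080 = 154.212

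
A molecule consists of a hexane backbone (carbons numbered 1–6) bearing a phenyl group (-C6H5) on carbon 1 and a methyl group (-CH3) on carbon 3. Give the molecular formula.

C13H20

Atom tally by fragment:
  C6H5CH2 → C:7 H:7
  CH2 → C:1 H:2
  CH(CH3) → C:2 H:4
  CH2 → C:1 H:2
  CH2 → C:1 H:2
  CH3 → C:1 H:3
Element totals:
  C: 13
  H: 20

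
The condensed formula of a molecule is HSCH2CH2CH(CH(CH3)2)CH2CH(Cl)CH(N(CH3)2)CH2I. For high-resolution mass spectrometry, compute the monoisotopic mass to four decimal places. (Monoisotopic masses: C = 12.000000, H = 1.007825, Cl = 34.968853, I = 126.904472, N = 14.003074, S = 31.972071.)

377.0441

Element totals:
  C: 12
  H: 25
  Cl: 1
  I: 1
  N: 1
  S: 1
Molecular formula: C12H25ClINS.
  M = 12(12.0) + 25(1.007825) + 34.968853 + 126.904472 + 14.003074 + 31.972071
    = 144.000000 + 25.195625 + 34.968853 + 126.904472 + 14.003074 + 31.972071 = 377.044095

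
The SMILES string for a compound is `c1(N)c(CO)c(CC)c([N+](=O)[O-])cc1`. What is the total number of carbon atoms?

Atom tally by fragment:
  benzene ring core → C:6 H:6
  (− 4 ring H displaced by substituents)
  + NH2 → N:1 H:2
  + CH2OH → C:1 H:3 O:1
  + C2H5 → C:2 H:5
  + NO2 → N:1 O:2
Element totals:
  C: 9
  H: 12
  N: 2
  O: 3

9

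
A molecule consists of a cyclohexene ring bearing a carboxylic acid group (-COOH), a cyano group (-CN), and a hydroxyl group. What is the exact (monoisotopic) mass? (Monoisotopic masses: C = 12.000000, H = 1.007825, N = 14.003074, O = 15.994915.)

167.0582

Atom tally by fragment:
  cyclohexene ring core → C:6 H:10
  (− 3 ring H displaced by substituents)
  + COOH → C:1 H:1 O:2
  + CN → C:1 N:1
  + OH → O:1 H:1
Element totals:
  C: 8
  H: 9
  N: 1
  O: 3
Molecular formula: C8H9NO3.
  M = 8(12.0) + 9(1.007825) + 14.003074 + 3(15.994915)
    = 96.000000 + 9.070425 + 14.003074 + 47.984745 = 167.058244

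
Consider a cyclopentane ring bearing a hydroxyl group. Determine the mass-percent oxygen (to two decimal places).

18.57%

Atom tally by fragment:
  cyclopentane ring core → C:5 H:10
  (− 1 ring H displaced by substituents)
  + OH → O:1 H:1
Element totals:
  C: 5
  H: 10
  O: 1
Molecular formula: C5H10O.
Molar mass = 86.134 g/mol.
Mass from O: 1 × 15.999 = 15.999 g/mol.
%O = 15.999 / 86.134 × 100 = 18.57%.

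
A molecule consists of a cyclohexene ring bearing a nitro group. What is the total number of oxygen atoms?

2

Atom tally by fragment:
  cyclohexene ring core → C:6 H:10
  (− 1 ring H displaced by substituents)
  + NO2 → N:1 O:2
Element totals:
  C: 6
  H: 9
  N: 1
  O: 2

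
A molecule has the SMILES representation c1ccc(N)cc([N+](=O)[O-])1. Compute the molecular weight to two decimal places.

Atom tally by fragment:
  benzene ring core → C:6 H:6
  (− 2 ring H displaced by substituents)
  + NH2 → N:1 H:2
  + NO2 → N:1 O:2
Element totals:
  C: 6
  H: 6
  N: 2
  O: 2
Molecular formula: C6H6N2O2.
  M = 6(12.011) + 6(1.008) + 2(14.007) + 2(15.999)
    = 72.066 + 6.048 + 28.014 + 31.998 = 138.126

138.13 g/mol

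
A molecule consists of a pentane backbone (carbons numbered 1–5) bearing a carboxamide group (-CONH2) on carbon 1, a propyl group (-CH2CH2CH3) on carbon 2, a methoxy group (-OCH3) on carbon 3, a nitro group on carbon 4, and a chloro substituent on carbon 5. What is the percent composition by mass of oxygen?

Atom tally by fragment:
  H2NOCCH2 → C:2 H:4 O:1 N:1
  CH(CH2CH2CH3) → C:4 H:8
  CH(OCH3) → C:2 H:4 O:1
  CH(NO2) → C:1 H:1 N:1 O:2
  CH2Cl → C:1 H:2 Cl:1
Element totals:
  C: 10
  H: 19
  Cl: 1
  N: 2
  O: 4
Molecular formula: C10H19ClN2O4.
Molar mass = 266.722 g/mol.
Mass from O: 4 × 15.999 = 63.996 g/mol.
%O = 63.996 / 266.722 × 100 = 23.99%.

23.99%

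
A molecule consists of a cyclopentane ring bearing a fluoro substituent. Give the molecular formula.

C5H9F

Atom tally by fragment:
  cyclopentane ring core → C:5 H:10
  (− 1 ring H displaced by substituents)
  + F → F:1
Element totals:
  C: 5
  H: 9
  F: 1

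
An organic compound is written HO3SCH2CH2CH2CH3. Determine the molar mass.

Element totals:
  C: 4
  H: 10
  O: 3
  S: 1
Molecular formula: C4H10O3S.
  M = 4(12.011) + 10(1.008) + 3(15.999) + 32.06
    = 48.044 + 10.080 + 47.997 + 32.060 = 138.181

138.18 g/mol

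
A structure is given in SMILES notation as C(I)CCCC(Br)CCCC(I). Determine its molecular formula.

Atom tally by fragment:
  ICH2 → C:1 H:2 I:1
  CH2 → C:1 H:2
  CH2 → C:1 H:2
  CH2 → C:1 H:2
  CH(Br) → C:1 H:1 Br:1
  CH2 → C:1 H:2
  CH2 → C:1 H:2
  CH2 → C:1 H:2
  CH2I → C:1 H:2 I:1
Element totals:
  C: 9
  H: 17
  Br: 1
  I: 2

C9H17BrI2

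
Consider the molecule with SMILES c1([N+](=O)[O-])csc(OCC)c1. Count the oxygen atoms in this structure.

3

Atom tally by fragment:
  thiophene ring core → C:4 H:4 S:1
  (− 2 ring H displaced by substituents)
  + NO2 → N:1 O:2
  + OC2H5 → C:2 H:5 O:1
Element totals:
  C: 6
  H: 7
  N: 1
  O: 3
  S: 1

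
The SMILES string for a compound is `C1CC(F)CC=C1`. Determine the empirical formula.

Atom tally by fragment:
  cyclohexene ring core → C:6 H:10
  (− 1 ring H displaced by substituents)
  + F → F:1
Element totals:
  C: 6
  H: 9
  F: 1
Molecular formula: C6H9F.
gcd of subscripts (6, 1, 9) = 1, so the empirical formula equals the molecular formula.

C6H9F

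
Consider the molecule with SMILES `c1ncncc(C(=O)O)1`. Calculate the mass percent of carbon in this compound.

Atom tally by fragment:
  pyrimidine ring core → C:4 H:4 N:2
  (− 1 ring H displaced by substituents)
  + COOH → C:1 H:1 O:2
Element totals:
  C: 5
  H: 4
  N: 2
  O: 2
Molecular formula: C5H4N2O2.
Molar mass = 124.099 g/mol.
Mass from C: 5 × 12.011 = 60.055 g/mol.
%C = 60.055 / 124.099 × 100 = 48.39%.

48.39%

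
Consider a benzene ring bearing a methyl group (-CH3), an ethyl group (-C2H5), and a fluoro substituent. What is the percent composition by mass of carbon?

Atom tally by fragment:
  benzene ring core → C:6 H:6
  (− 3 ring H displaced by substituents)
  + CH3 → C:1 H:3
  + C2H5 → C:2 H:5
  + F → F:1
Element totals:
  C: 9
  H: 11
  F: 1
Molecular formula: C9H11F.
Molar mass = 138.185 g/mol.
Mass from C: 9 × 12.011 = 108.099 g/mol.
%C = 108.099 / 138.185 × 100 = 78.23%.

78.23%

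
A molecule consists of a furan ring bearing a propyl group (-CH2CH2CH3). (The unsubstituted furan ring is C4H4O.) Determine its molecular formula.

Atom tally by fragment:
  furan ring core → C:4 H:4 O:1
  (− 1 ring H displaced by substituents)
  + CH2CH2CH3 → C:3 H:7
Element totals:
  C: 7
  H: 10
  O: 1

C7H10O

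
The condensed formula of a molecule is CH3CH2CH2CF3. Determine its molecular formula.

C4H7F3

Atom tally by fragment:
  CH3 → C:1 H:3
  CH2 → C:1 H:2
  CH2CF3 → C:2 H:2 F:3
Element totals:
  C: 4
  H: 7
  F: 3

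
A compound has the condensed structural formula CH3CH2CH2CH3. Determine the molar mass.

Atom tally by fragment:
  CH3 → C:1 H:3
  CH2 → C:1 H:2
  CH2 → C:1 H:2
  CH3 → C:1 H:3
Element totals:
  C: 4
  H: 10
Molecular formula: C4H10.
  M = 4(12.011) + 10(1.008)
    = 48.044 + 10.080 = 58.124

58.12 g/mol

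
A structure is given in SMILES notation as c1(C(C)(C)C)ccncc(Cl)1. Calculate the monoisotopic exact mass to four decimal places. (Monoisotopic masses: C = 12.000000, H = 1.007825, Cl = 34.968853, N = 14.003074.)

Atom tally by fragment:
  pyridine ring core → C:5 H:5 N:1
  (− 2 ring H displaced by substituents)
  + C(CH3)3 → C:4 H:9
  + Cl → Cl:1
Element totals:
  C: 9
  H: 12
  Cl: 1
  N: 1
Molecular formula: C9H12ClN.
  M = 9(12.0) + 12(1.007825) + 34.968853 + 14.003074
    = 108.000000 + 12.093900 + 34.968853 + 14.003074 = 169.065827

169.0658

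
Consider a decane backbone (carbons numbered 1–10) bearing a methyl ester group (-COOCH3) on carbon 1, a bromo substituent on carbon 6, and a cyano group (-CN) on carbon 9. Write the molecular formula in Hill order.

C13H22BrNO2

Atom tally by fragment:
  CH3OOCCH2 → C:3 H:5 O:2
  CH2 → C:1 H:2
  CH2 → C:1 H:2
  CH2 → C:1 H:2
  CH2 → C:1 H:2
  CH(Br) → C:1 H:1 Br:1
  CH2 → C:1 H:2
  CH2 → C:1 H:2
  CH(CN) → C:2 H:1 N:1
  CH3 → C:1 H:3
Element totals:
  C: 13
  H: 22
  Br: 1
  N: 1
  O: 2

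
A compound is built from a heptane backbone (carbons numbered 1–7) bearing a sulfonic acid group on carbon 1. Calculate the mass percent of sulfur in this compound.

Atom tally by fragment:
  HO3SCH2 → C:1 H:3 S:1 O:3
  CH2 → C:1 H:2
  CH2 → C:1 H:2
  CH2 → C:1 H:2
  CH2 → C:1 H:2
  CH2 → C:1 H:2
  CH3 → C:1 H:3
Element totals:
  C: 7
  H: 16
  O: 3
  S: 1
Molecular formula: C7H16O3S.
Molar mass = 180.262 g/mol.
Mass from S: 1 × 32.06 = 32.060 g/mol.
%S = 32.060 / 180.262 × 100 = 17.79%.

17.79%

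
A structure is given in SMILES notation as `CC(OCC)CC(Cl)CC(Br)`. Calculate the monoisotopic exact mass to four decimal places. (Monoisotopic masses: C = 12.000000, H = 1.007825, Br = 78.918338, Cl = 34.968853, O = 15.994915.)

242.0073

Atom tally by fragment:
  CH3 → C:1 H:3
  CH(OC2H5) → C:3 H:6 O:1
  CH2 → C:1 H:2
  CH(Cl) → C:1 H:1 Cl:1
  CH2 → C:1 H:2
  CH2Br → C:1 H:2 Br:1
Element totals:
  C: 8
  H: 16
  Br: 1
  Cl: 1
  O: 1
Molecular formula: C8H16BrClO.
  M = 8(12.0) + 16(1.007825) + 78.918338 + 34.968853 + 15.994915
    = 96.000000 + 16.125200 + 78.918338 + 34.968853 + 15.994915 = 242.007306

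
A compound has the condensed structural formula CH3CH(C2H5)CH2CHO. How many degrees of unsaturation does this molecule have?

Element totals:
  C: 6
  H: 12
  O: 1
Molecular formula: C6H12O.
DoU = (2C + 2 + N − H − X) / 2 = (2·6 + 2 + 0 − 12 − 0) / 2 = 1.

1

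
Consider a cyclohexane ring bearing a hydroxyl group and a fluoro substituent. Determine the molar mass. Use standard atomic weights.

118.15 g/mol

Atom tally by fragment:
  cyclohexane ring core → C:6 H:12
  (− 2 ring H displaced by substituents)
  + OH → O:1 H:1
  + F → F:1
Element totals:
  C: 6
  H: 11
  F: 1
  O: 1
Molecular formula: C6H11FO.
  M = 6(12.011) + 11(1.008) + 18.998 + 15.999
    = 72.066 + 11.088 + 18.998 + 15.999 = 118.151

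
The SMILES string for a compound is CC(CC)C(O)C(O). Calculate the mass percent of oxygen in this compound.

Atom tally by fragment:
  CH3 → C:1 H:3
  CH(C2H5) → C:3 H:6
  CH(OH) → C:1 H:2 O:1
  CH2OH → C:1 H:3 O:1
Element totals:
  C: 6
  H: 14
  O: 2
Molecular formula: C6H14O2.
Molar mass = 118.176 g/mol.
Mass from O: 2 × 15.999 = 31.998 g/mol.
%O = 31.998 / 118.176 × 100 = 27.08%.

27.08%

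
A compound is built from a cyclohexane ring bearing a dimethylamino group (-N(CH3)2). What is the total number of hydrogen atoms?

17

Atom tally by fragment:
  cyclohexane ring core → C:6 H:12
  (− 1 ring H displaced by substituents)
  + N(CH3)2 → N:1 C:2 H:6
Element totals:
  C: 8
  H: 17
  N: 1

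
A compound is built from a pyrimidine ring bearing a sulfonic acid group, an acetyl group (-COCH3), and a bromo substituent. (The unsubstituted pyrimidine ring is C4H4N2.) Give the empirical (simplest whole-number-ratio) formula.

Atom tally by fragment:
  pyrimidine ring core → C:4 H:4 N:2
  (− 3 ring H displaced by substituents)
  + SO3H → S:1 O:3 H:1
  + COCH3 → C:2 H:3 O:1
  + Br → Br:1
Element totals:
  C: 6
  H: 5
  Br: 1
  N: 2
  O: 4
  S: 1
Molecular formula: C6H5BrN2O4S.
gcd of subscripts (1, 6, 5, 2, 4, 1) = 1, so the empirical formula equals the molecular formula.

C6H5BrN2O4S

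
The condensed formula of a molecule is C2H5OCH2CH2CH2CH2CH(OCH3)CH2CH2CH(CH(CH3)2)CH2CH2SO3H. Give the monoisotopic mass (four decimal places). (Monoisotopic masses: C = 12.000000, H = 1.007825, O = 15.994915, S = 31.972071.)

338.2127

Element totals:
  C: 16
  H: 34
  O: 5
  S: 1
Molecular formula: C16H34O5S.
  M = 16(12.0) + 34(1.007825) + 5(15.994915) + 31.972071
    = 192.000000 + 34.266050 + 79.974575 + 31.972071 = 338.212696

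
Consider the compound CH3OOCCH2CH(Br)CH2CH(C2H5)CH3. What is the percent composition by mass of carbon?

Atom tally by fragment:
  CH3OOCCH2 → C:3 H:5 O:2
  CH(Br) → C:1 H:1 Br:1
  CH2 → C:1 H:2
  CH(C2H5) → C:3 H:6
  CH3 → C:1 H:3
Element totals:
  C: 9
  H: 17
  Br: 1
  O: 2
Molecular formula: C9H17BrO2.
Molar mass = 237.137 g/mol.
Mass from C: 9 × 12.011 = 108.099 g/mol.
%C = 108.099 / 237.137 × 100 = 45.59%.

45.59%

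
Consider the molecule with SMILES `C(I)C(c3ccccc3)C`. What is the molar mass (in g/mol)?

Atom tally by fragment:
  ICH2 → C:1 H:2 I:1
  CH(C6H5) → C:7 H:6
  CH3 → C:1 H:3
Element totals:
  C: 9
  H: 11
  I: 1
Molecular formula: C9H11I.
  M = 9(12.011) + 11(1.008) + 126.904
    = 108.099 + 11.088 + 126.904 = 246.091

246.09 g/mol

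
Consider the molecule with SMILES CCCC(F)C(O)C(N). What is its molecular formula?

Atom tally by fragment:
  CH3 → C:1 H:3
  CH2 → C:1 H:2
  CH2 → C:1 H:2
  CH(F) → C:1 H:1 F:1
  CH(OH) → C:1 H:2 O:1
  CH2NH2 → C:1 H:4 N:1
Element totals:
  C: 6
  H: 14
  F: 1
  N: 1
  O: 1

C6H14FNO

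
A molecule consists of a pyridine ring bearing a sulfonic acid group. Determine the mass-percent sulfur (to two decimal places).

20.14%

Atom tally by fragment:
  pyridine ring core → C:5 H:5 N:1
  (− 1 ring H displaced by substituents)
  + SO3H → S:1 O:3 H:1
Element totals:
  C: 5
  H: 5
  N: 1
  O: 3
  S: 1
Molecular formula: C5H5NO3S.
Molar mass = 159.159 g/mol.
Mass from S: 1 × 32.06 = 32.060 g/mol.
%S = 32.060 / 159.159 × 100 = 20.14%.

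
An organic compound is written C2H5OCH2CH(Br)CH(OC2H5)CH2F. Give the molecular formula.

Element totals:
  C: 8
  H: 16
  Br: 1
  F: 1
  O: 2

C8H16BrFO2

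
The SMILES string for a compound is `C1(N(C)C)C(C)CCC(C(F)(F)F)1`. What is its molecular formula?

C9H16F3N

Atom tally by fragment:
  cyclopentane ring core → C:5 H:10
  (− 3 ring H displaced by substituents)
  + N(CH3)2 → N:1 C:2 H:6
  + CH3 → C:1 H:3
  + CF3 → C:1 F:3
Element totals:
  C: 9
  H: 16
  F: 3
  N: 1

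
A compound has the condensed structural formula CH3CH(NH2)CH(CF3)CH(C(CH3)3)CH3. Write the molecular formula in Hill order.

C10H20F3N

Atom tally by fragment:
  CH3 → C:1 H:3
  CH(NH2) → C:1 H:3 N:1
  CH(CF3) → C:2 H:1 F:3
  CH(C(CH3)3) → C:5 H:10
  CH3 → C:1 H:3
Element totals:
  C: 10
  H: 20
  F: 3
  N: 1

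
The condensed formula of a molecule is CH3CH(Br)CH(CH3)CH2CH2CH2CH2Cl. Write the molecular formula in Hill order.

C8H16BrCl

Atom tally by fragment:
  CH3 → C:1 H:3
  CH(Br) → C:1 H:1 Br:1
  CH(CH3) → C:2 H:4
  CH2 → C:1 H:2
  CH2 → C:1 H:2
  CH2 → C:1 H:2
  CH2Cl → C:1 H:2 Cl:1
Element totals:
  C: 8
  H: 16
  Br: 1
  Cl: 1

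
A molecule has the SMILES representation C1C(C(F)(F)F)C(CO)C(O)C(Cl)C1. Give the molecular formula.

C8H12ClF3O2

Atom tally by fragment:
  cyclohexane ring core → C:6 H:12
  (− 4 ring H displaced by substituents)
  + CF3 → C:1 F:3
  + CH2OH → C:1 H:3 O:1
  + OH → O:1 H:1
  + Cl → Cl:1
Element totals:
  C: 8
  H: 12
  Cl: 1
  F: 3
  O: 2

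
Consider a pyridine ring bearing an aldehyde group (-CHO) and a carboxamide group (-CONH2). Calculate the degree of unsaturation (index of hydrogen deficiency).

Atom tally by fragment:
  pyridine ring core → C:5 H:5 N:1
  (− 2 ring H displaced by substituents)
  + CHO → C:1 H:1 O:1
  + CONH2 → C:1 H:2 O:1 N:1
Element totals:
  C: 7
  H: 6
  N: 2
  O: 2
Molecular formula: C7H6N2O2.
DoU = (2C + 2 + N − H − X) / 2 = (2·7 + 2 + 2 − 6 − 0) / 2 = 6.

6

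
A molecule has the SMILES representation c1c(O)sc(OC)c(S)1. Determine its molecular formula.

C5H6O2S2

Atom tally by fragment:
  thiophene ring core → C:4 H:4 S:1
  (− 3 ring H displaced by substituents)
  + OH → O:1 H:1
  + OCH3 → C:1 H:3 O:1
  + SH → S:1 H:1
Element totals:
  C: 5
  H: 6
  O: 2
  S: 2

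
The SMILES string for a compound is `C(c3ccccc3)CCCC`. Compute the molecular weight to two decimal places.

Atom tally by fragment:
  C6H5CH2 → C:7 H:7
  CH2 → C:1 H:2
  CH2 → C:1 H:2
  CH2 → C:1 H:2
  CH3 → C:1 H:3
Element totals:
  C: 11
  H: 16
Molecular formula: C11H16.
  M = 11(12.011) + 16(1.008)
    = 132.121 + 16.128 = 148.249

148.25 g/mol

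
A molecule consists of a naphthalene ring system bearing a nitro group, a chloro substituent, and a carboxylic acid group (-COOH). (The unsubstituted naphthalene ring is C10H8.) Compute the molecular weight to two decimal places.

251.62 g/mol

Atom tally by fragment:
  naphthalene ring system core → C:10 H:8
  (− 3 ring H displaced by substituents)
  + NO2 → N:1 O:2
  + Cl → Cl:1
  + COOH → C:1 H:1 O:2
Element totals:
  C: 11
  H: 6
  Cl: 1
  N: 1
  O: 4
Molecular formula: C11H6ClNO4.
  M = 11(12.011) + 6(1.008) + 35.45 + 14.007 + 4(15.999)
    = 132.121 + 6.048 + 35.450 + 14.007 + 63.996 = 251.622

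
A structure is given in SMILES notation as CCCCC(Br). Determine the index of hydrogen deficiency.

0

Atom tally by fragment:
  CH3 → C:1 H:3
  CH2 → C:1 H:2
  CH2 → C:1 H:2
  CH2 → C:1 H:2
  CH2Br → C:1 H:2 Br:1
Element totals:
  C: 5
  H: 11
  Br: 1
Molecular formula: C5H11Br.
DoU = (2C + 2 + N − H − X) / 2 = (2·5 + 2 + 0 − 11 − 1) / 2 = 0.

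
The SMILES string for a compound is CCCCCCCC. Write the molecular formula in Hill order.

C8H18

Atom tally by fragment:
  CH3 → C:1 H:3
  CH2 → C:1 H:2
  CH2 → C:1 H:2
  CH2 → C:1 H:2
  CH2 → C:1 H:2
  CH2 → C:1 H:2
  CH2 → C:1 H:2
  CH3 → C:1 H:3
Element totals:
  C: 8
  H: 18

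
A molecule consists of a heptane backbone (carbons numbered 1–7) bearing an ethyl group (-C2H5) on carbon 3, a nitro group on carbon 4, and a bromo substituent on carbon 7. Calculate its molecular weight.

252.15 g/mol

Atom tally by fragment:
  CH3 → C:1 H:3
  CH2 → C:1 H:2
  CH(C2H5) → C:3 H:6
  CH(NO2) → C:1 H:1 N:1 O:2
  CH2 → C:1 H:2
  CH2 → C:1 H:2
  CH2Br → C:1 H:2 Br:1
Element totals:
  C: 9
  H: 18
  Br: 1
  N: 1
  O: 2
Molecular formula: C9H18BrNO2.
  M = 9(12.011) + 18(1.008) + 79.904 + 14.007 + 2(15.999)
    = 108.099 + 18.144 + 79.904 + 14.007 + 31.998 = 252.152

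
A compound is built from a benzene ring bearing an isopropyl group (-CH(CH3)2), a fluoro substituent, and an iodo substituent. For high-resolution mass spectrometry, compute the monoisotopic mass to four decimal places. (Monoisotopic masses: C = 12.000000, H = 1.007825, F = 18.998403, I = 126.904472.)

Atom tally by fragment:
  benzene ring core → C:6 H:6
  (− 3 ring H displaced by substituents)
  + CH(CH3)2 → C:3 H:7
  + F → F:1
  + I → I:1
Element totals:
  C: 9
  H: 10
  F: 1
  I: 1
Molecular formula: C9H10FI.
  M = 9(12.0) + 10(1.007825) + 18.998403 + 126.904472
    = 108.000000 + 10.078250 + 18.998403 + 126.904472 = 263.981125

263.9811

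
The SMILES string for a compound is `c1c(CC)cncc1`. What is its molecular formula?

Atom tally by fragment:
  pyridine ring core → C:5 H:5 N:1
  (− 1 ring H displaced by substituents)
  + C2H5 → C:2 H:5
Element totals:
  C: 7
  H: 9
  N: 1

C7H9N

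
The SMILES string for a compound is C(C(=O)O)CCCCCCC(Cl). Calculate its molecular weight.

192.68 g/mol

Atom tally by fragment:
  HOOCCH2 → C:2 H:3 O:2
  CH2 → C:1 H:2
  CH2 → C:1 H:2
  CH2 → C:1 H:2
  CH2 → C:1 H:2
  CH2 → C:1 H:2
  CH2 → C:1 H:2
  CH2Cl → C:1 H:2 Cl:1
Element totals:
  C: 9
  H: 17
  Cl: 1
  O: 2
Molecular formula: C9H17ClO2.
  M = 9(12.011) + 17(1.008) + 35.45 + 2(15.999)
    = 108.099 + 17.136 + 35.450 + 31.998 = 192.683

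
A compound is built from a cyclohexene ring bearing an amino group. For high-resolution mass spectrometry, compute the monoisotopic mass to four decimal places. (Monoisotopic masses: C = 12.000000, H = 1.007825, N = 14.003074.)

97.0891

Atom tally by fragment:
  cyclohexene ring core → C:6 H:10
  (− 1 ring H displaced by substituents)
  + NH2 → N:1 H:2
Element totals:
  C: 6
  H: 11
  N: 1
Molecular formula: C6H11N.
  M = 6(12.0) + 11(1.007825) + 14.003074
    = 72.000000 + 11.086075 + 14.003074 = 97.089149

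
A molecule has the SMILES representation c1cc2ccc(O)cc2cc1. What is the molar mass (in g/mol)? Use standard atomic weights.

144.17 g/mol

Atom tally by fragment:
  naphthalene ring system core → C:10 H:8
  (− 1 ring H displaced by substituents)
  + OH → O:1 H:1
Element totals:
  C: 10
  H: 8
  O: 1
Molecular formula: C10H8O.
  M = 10(12.011) + 8(1.008) + 15.999
    = 120.110 + 8.064 + 15.999 = 144.173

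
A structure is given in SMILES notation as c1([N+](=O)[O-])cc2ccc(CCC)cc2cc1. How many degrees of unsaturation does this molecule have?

8

Atom tally by fragment:
  naphthalene ring system core → C:10 H:8
  (− 2 ring H displaced by substituents)
  + NO2 → N:1 O:2
  + CH2CH2CH3 → C:3 H:7
Element totals:
  C: 13
  H: 13
  N: 1
  O: 2
Molecular formula: C13H13NO2.
DoU = (2C + 2 + N − H − X) / 2 = (2·13 + 2 + 1 − 13 − 0) / 2 = 8.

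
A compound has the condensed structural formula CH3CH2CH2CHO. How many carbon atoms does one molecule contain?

4

Element totals:
  C: 4
  H: 8
  O: 1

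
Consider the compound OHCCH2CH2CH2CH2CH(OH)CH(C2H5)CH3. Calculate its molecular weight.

172.27 g/mol

Atom tally by fragment:
  OHCCH2 → C:2 H:3 O:1
  CH2 → C:1 H:2
  CH2 → C:1 H:2
  CH2 → C:1 H:2
  CH(OH) → C:1 H:2 O:1
  CH(C2H5) → C:3 H:6
  CH3 → C:1 H:3
Element totals:
  C: 10
  H: 20
  O: 2
Molecular formula: C10H20O2.
  M = 10(12.011) + 20(1.008) + 2(15.999)
    = 120.110 + 20.160 + 31.998 = 172.268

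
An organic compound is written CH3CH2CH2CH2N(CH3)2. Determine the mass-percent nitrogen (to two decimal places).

Atom tally by fragment:
  CH3 → C:1 H:3
  CH2 → C:1 H:2
  CH2 → C:1 H:2
  CH2N(CH3)2 → C:3 H:8 N:1
Element totals:
  C: 6
  H: 15
  N: 1
Molecular formula: C6H15N.
Molar mass = 101.193 g/mol.
Mass from N: 1 × 14.007 = 14.007 g/mol.
%N = 14.007 / 101.193 × 100 = 13.84%.

13.84%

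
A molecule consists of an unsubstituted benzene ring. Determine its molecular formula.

C6H6

Atom tally by fragment:
  benzene ring core → C:6 H:6
Element totals:
  C: 6
  H: 6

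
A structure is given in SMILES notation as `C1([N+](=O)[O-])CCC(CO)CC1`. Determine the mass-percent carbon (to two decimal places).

Atom tally by fragment:
  cyclohexane ring core → C:6 H:12
  (− 2 ring H displaced by substituents)
  + NO2 → N:1 O:2
  + CH2OH → C:1 H:3 O:1
Element totals:
  C: 7
  H: 13
  N: 1
  O: 3
Molecular formula: C7H13NO3.
Molar mass = 159.185 g/mol.
Mass from C: 7 × 12.011 = 84.077 g/mol.
%C = 84.077 / 159.185 × 100 = 52.82%.

52.82%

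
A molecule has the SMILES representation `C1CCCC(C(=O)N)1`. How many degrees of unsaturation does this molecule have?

Atom tally by fragment:
  cyclopentane ring core → C:5 H:10
  (− 1 ring H displaced by substituents)
  + CONH2 → C:1 H:2 O:1 N:1
Element totals:
  C: 6
  H: 11
  N: 1
  O: 1
Molecular formula: C6H11NO.
DoU = (2C + 2 + N − H − X) / 2 = (2·6 + 2 + 1 − 11 − 0) / 2 = 2.

2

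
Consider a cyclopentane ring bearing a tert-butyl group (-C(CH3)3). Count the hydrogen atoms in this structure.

18

Atom tally by fragment:
  cyclopentane ring core → C:5 H:10
  (− 1 ring H displaced by substituents)
  + C(CH3)3 → C:4 H:9
Element totals:
  C: 9
  H: 18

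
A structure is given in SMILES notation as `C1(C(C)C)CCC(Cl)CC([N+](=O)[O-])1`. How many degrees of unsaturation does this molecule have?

Atom tally by fragment:
  cyclohexane ring core → C:6 H:12
  (− 3 ring H displaced by substituents)
  + CH(CH3)2 → C:3 H:7
  + Cl → Cl:1
  + NO2 → N:1 O:2
Element totals:
  C: 9
  H: 16
  Cl: 1
  N: 1
  O: 2
Molecular formula: C9H16ClNO2.
DoU = (2C + 2 + N − H − X) / 2 = (2·9 + 2 + 1 − 16 − 1) / 2 = 2.

2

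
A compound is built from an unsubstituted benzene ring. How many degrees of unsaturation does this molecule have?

Atom tally by fragment:
  benzene ring core → C:6 H:6
Element totals:
  C: 6
  H: 6
Molecular formula: C6H6.
DoU = (2C + 2 + N − H − X) / 2 = (2·6 + 2 + 0 − 6 − 0) / 2 = 4.

4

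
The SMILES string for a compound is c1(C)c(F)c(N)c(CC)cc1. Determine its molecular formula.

Atom tally by fragment:
  benzene ring core → C:6 H:6
  (− 4 ring H displaced by substituents)
  + CH3 → C:1 H:3
  + F → F:1
  + NH2 → N:1 H:2
  + C2H5 → C:2 H:5
Element totals:
  C: 9
  H: 12
  F: 1
  N: 1

C9H12FN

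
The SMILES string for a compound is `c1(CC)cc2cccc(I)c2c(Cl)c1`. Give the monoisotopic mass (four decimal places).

315.9516

Atom tally by fragment:
  naphthalene ring system core → C:10 H:8
  (− 3 ring H displaced by substituents)
  + C2H5 → C:2 H:5
  + I → I:1
  + Cl → Cl:1
Element totals:
  C: 12
  H: 10
  Cl: 1
  I: 1
Molecular formula: C12H10ClI.
  M = 12(12.0) + 10(1.007825) + 34.968853 + 126.904472
    = 144.000000 + 10.078250 + 34.968853 + 126.904472 = 315.951575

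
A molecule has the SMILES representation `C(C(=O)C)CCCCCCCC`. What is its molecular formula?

Atom tally by fragment:
  CH3COCH2 → C:3 H:5 O:1
  CH2 → C:1 H:2
  CH2 → C:1 H:2
  CH2 → C:1 H:2
  CH2 → C:1 H:2
  CH2 → C:1 H:2
  CH2 → C:1 H:2
  CH2 → C:1 H:2
  CH3 → C:1 H:3
Element totals:
  C: 11
  H: 22
  O: 1

C11H22O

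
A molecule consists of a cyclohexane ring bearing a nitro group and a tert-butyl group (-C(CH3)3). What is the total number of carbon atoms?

Atom tally by fragment:
  cyclohexane ring core → C:6 H:12
  (− 2 ring H displaced by substituents)
  + NO2 → N:1 O:2
  + C(CH3)3 → C:4 H:9
Element totals:
  C: 10
  H: 19
  N: 1
  O: 2

10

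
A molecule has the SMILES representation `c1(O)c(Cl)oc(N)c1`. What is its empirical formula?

C4H4ClNO2

Atom tally by fragment:
  furan ring core → C:4 H:4 O:1
  (− 3 ring H displaced by substituents)
  + OH → O:1 H:1
  + Cl → Cl:1
  + NH2 → N:1 H:2
Element totals:
  C: 4
  H: 4
  Cl: 1
  N: 1
  O: 2
Molecular formula: C4H4ClNO2.
gcd of subscripts (4, 1, 4, 1, 2) = 1, so the empirical formula equals the molecular formula.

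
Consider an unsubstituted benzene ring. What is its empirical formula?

CH

Atom tally by fragment:
  benzene ring core → C:6 H:6
Element totals:
  C: 6
  H: 6
Molecular formula: C6H6.
gcd of subscripts = 6; dividing each by 6:
  C: 6/6 = 1
  H: 6/6 = 1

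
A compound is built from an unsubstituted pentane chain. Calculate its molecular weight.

Atom tally by fragment:
  CH3 → C:1 H:3
  CH2 → C:1 H:2
  CH2 → C:1 H:2
  CH2 → C:1 H:2
  CH3 → C:1 H:3
Element totals:
  C: 5
  H: 12
Molecular formula: C5H12.
  M = 5(12.011) + 12(1.008)
    = 60.055 + 12.096 = 72.151

72.15 g/mol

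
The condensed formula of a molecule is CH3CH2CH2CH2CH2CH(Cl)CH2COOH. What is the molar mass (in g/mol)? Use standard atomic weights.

178.66 g/mol

Atom tally by fragment:
  CH3 → C:1 H:3
  CH2 → C:1 H:2
  CH2 → C:1 H:2
  CH2 → C:1 H:2
  CH2 → C:1 H:2
  CH(Cl) → C:1 H:1 Cl:1
  CH2COOH → C:2 H:3 O:2
Element totals:
  C: 8
  H: 15
  Cl: 1
  O: 2
Molecular formula: C8H15ClO2.
  M = 8(12.011) + 15(1.008) + 35.45 + 2(15.999)
    = 96.088 + 15.120 + 35.450 + 31.998 = 178.656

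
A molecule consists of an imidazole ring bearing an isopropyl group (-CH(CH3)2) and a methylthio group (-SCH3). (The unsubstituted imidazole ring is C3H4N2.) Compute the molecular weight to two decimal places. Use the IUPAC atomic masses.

Atom tally by fragment:
  imidazole ring core → C:3 H:4 N:2
  (− 2 ring H displaced by substituents)
  + CH(CH3)2 → C:3 H:7
  + SCH3 → C:1 H:3 S:1
Element totals:
  C: 7
  H: 12
  N: 2
  S: 1
Molecular formula: C7H12N2S.
  M = 7(12.011) + 12(1.008) + 2(14.007) + 32.06
    = 84.077 + 12.096 + 28.014 + 32.060 = 156.247

156.25 g/mol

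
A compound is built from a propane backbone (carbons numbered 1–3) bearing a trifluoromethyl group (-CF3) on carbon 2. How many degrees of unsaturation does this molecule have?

Atom tally by fragment:
  CH3 → C:1 H:3
  CH(CF3) → C:2 H:1 F:3
  CH3 → C:1 H:3
Element totals:
  C: 4
  H: 7
  F: 3
Molecular formula: C4H7F3.
DoU = (2C + 2 + N − H − X) / 2 = (2·4 + 2 + 0 − 7 − 3) / 2 = 0.

0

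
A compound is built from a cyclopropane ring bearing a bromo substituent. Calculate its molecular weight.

Atom tally by fragment:
  cyclopropane ring core → C:3 H:6
  (− 1 ring H displaced by substituents)
  + Br → Br:1
Element totals:
  C: 3
  H: 5
  Br: 1
Molecular formula: C3H5Br.
  M = 3(12.011) + 5(1.008) + 79.904
    = 36.033 + 5.040 + 79.904 = 120.977

120.98 g/mol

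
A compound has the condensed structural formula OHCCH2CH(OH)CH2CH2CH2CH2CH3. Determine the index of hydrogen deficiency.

Atom tally by fragment:
  OHCCH2 → C:2 H:3 O:1
  CH(OH) → C:1 H:2 O:1
  CH2 → C:1 H:2
  CH2 → C:1 H:2
  CH2 → C:1 H:2
  CH2 → C:1 H:2
  CH3 → C:1 H:3
Element totals:
  C: 8
  H: 16
  O: 2
Molecular formula: C8H16O2.
DoU = (2C + 2 + N − H − X) / 2 = (2·8 + 2 + 0 − 16 − 0) / 2 = 1.

1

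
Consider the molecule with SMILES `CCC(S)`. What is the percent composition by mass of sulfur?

42.10%

Atom tally by fragment:
  CH3 → C:1 H:3
  CH2 → C:1 H:2
  CH2SH → C:1 H:3 S:1
Element totals:
  C: 3
  H: 8
  S: 1
Molecular formula: C3H8S.
Molar mass = 76.157 g/mol.
Mass from S: 1 × 32.06 = 32.060 g/mol.
%S = 32.060 / 76.157 × 100 = 42.10%.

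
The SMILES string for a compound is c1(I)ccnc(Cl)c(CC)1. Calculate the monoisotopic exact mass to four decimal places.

266.9312

Atom tally by fragment:
  pyridine ring core → C:5 H:5 N:1
  (− 3 ring H displaced by substituents)
  + I → I:1
  + Cl → Cl:1
  + C2H5 → C:2 H:5
Element totals:
  C: 7
  H: 7
  Cl: 1
  I: 1
  N: 1
Molecular formula: C7H7ClIN.
  M = 7(12.0) + 7(1.007825) + 34.968853 + 126.904472 + 14.003074
    = 84.000000 + 7.054775 + 34.968853 + 126.904472 + 14.003074 = 266.931174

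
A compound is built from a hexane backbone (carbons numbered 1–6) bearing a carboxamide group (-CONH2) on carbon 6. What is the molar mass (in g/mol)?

129.20 g/mol

Atom tally by fragment:
  CH3 → C:1 H:3
  CH2 → C:1 H:2
  CH2 → C:1 H:2
  CH2 → C:1 H:2
  CH2 → C:1 H:2
  CH2CONH2 → C:2 H:4 O:1 N:1
Element totals:
  C: 7
  H: 15
  N: 1
  O: 1
Molecular formula: C7H15NO.
  M = 7(12.011) + 15(1.008) + 14.007 + 15.999
    = 84.077 + 15.120 + 14.007 + 15.999 = 129.203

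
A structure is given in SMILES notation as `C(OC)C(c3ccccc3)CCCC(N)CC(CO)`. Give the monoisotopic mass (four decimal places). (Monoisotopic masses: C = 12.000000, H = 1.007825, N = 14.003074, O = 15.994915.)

265.2042

Atom tally by fragment:
  CH3OCH2 → C:2 H:5 O:1
  CH(C6H5) → C:7 H:6
  CH2 → C:1 H:2
  CH2 → C:1 H:2
  CH2 → C:1 H:2
  CH(NH2) → C:1 H:3 N:1
  CH2 → C:1 H:2
  CH2CH2OH → C:2 H:5 O:1
Element totals:
  C: 16
  H: 27
  N: 1
  O: 2
Molecular formula: C16H27NO2.
  M = 16(12.0) + 27(1.007825) + 14.003074 + 2(15.994915)
    = 192.000000 + 27.211275 + 14.003074 + 31.989830 = 265.204179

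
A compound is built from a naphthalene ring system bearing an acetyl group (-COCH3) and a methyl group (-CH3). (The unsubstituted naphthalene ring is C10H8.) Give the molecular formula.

Atom tally by fragment:
  naphthalene ring system core → C:10 H:8
  (− 2 ring H displaced by substituents)
  + COCH3 → C:2 H:3 O:1
  + CH3 → C:1 H:3
Element totals:
  C: 13
  H: 12
  O: 1

C13H12O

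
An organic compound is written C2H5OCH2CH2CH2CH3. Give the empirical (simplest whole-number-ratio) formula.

Atom tally by fragment:
  C2H5OCH2 → C:3 H:7 O:1
  CH2 → C:1 H:2
  CH2 → C:1 H:2
  CH3 → C:1 H:3
Element totals:
  C: 6
  H: 14
  O: 1
Molecular formula: C6H14O.
gcd of subscripts (6, 14, 1) = 1, so the empirical formula equals the molecular formula.

C6H14O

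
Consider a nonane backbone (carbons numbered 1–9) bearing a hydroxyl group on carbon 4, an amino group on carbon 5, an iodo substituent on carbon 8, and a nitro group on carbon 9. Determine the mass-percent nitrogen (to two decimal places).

Atom tally by fragment:
  CH3 → C:1 H:3
  CH2 → C:1 H:2
  CH2 → C:1 H:2
  CH(OH) → C:1 H:2 O:1
  CH(NH2) → C:1 H:3 N:1
  CH2 → C:1 H:2
  CH2 → C:1 H:2
  CH(I) → C:1 H:1 I:1
  CH2NO2 → C:1 H:2 N:1 O:2
Element totals:
  C: 9
  H: 19
  I: 1
  N: 2
  O: 3
Molecular formula: C9H19IN2O3.
Molar mass = 330.166 g/mol.
Mass from N: 2 × 14.007 = 28.014 g/mol.
%N = 28.014 / 330.166 × 100 = 8.48%.

8.48%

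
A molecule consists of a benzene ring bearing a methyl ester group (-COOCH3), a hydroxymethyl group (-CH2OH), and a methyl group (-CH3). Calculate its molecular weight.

Atom tally by fragment:
  benzene ring core → C:6 H:6
  (− 3 ring H displaced by substituents)
  + COOCH3 → C:2 H:3 O:2
  + CH2OH → C:1 H:3 O:1
  + CH3 → C:1 H:3
Element totals:
  C: 10
  H: 12
  O: 3
Molecular formula: C10H12O3.
  M = 10(12.011) + 12(1.008) + 3(15.999)
    = 120.110 + 12.096 + 47.997 = 180.203

180.20 g/mol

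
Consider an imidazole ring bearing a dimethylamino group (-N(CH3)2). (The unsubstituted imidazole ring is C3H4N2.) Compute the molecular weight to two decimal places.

111.15 g/mol

Atom tally by fragment:
  imidazole ring core → C:3 H:4 N:2
  (− 1 ring H displaced by substituents)
  + N(CH3)2 → N:1 C:2 H:6
Element totals:
  C: 5
  H: 9
  N: 3
Molecular formula: C5H9N3.
  M = 5(12.011) + 9(1.008) + 3(14.007)
    = 60.055 + 9.072 + 42.021 = 111.148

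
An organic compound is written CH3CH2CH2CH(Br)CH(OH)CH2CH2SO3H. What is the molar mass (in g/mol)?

275.16 g/mol

Atom tally by fragment:
  CH3 → C:1 H:3
  CH2 → C:1 H:2
  CH2 → C:1 H:2
  CH(Br) → C:1 H:1 Br:1
  CH(OH) → C:1 H:2 O:1
  CH2 → C:1 H:2
  CH2SO3H → C:1 H:3 S:1 O:3
Element totals:
  C: 7
  H: 15
  Br: 1
  O: 4
  S: 1
Molecular formula: C7H15BrO4S.
  M = 7(12.011) + 15(1.008) + 79.904 + 4(15.999) + 32.06
    = 84.077 + 15.120 + 79.904 + 63.996 + 32.060 = 275.157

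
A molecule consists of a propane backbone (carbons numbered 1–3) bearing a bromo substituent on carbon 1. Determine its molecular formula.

C3H7Br

Atom tally by fragment:
  BrCH2 → C:1 H:2 Br:1
  CH2 → C:1 H:2
  CH3 → C:1 H:3
Element totals:
  C: 3
  H: 7
  Br: 1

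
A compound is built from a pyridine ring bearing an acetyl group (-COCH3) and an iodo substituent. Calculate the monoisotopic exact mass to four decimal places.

246.9494

Atom tally by fragment:
  pyridine ring core → C:5 H:5 N:1
  (− 2 ring H displaced by substituents)
  + COCH3 → C:2 H:3 O:1
  + I → I:1
Element totals:
  C: 7
  H: 6
  I: 1
  N: 1
  O: 1
Molecular formula: C7H6INO.
  M = 7(12.0) + 6(1.007825) + 126.904472 + 14.003074 + 15.994915
    = 84.000000 + 6.046950 + 126.904472 + 14.003074 + 15.994915 = 246.949411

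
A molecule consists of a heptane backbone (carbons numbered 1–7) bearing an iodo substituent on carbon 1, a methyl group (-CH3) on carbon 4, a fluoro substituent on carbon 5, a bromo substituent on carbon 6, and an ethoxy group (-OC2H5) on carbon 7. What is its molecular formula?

Atom tally by fragment:
  ICH2 → C:1 H:2 I:1
  CH2 → C:1 H:2
  CH2 → C:1 H:2
  CH(CH3) → C:2 H:4
  CH(F) → C:1 H:1 F:1
  CH(Br) → C:1 H:1 Br:1
  CH2OC2H5 → C:3 H:7 O:1
Element totals:
  C: 10
  H: 19
  Br: 1
  F: 1
  I: 1
  O: 1

C10H19BrFIO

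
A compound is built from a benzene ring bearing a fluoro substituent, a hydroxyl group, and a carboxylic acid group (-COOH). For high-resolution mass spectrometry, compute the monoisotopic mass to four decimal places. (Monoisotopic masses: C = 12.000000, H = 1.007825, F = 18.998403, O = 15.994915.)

Atom tally by fragment:
  benzene ring core → C:6 H:6
  (− 3 ring H displaced by substituents)
  + F → F:1
  + OH → O:1 H:1
  + COOH → C:1 H:1 O:2
Element totals:
  C: 7
  H: 5
  F: 1
  O: 3
Molecular formula: C7H5FO3.
  M = 7(12.0) + 5(1.007825) + 18.998403 + 3(15.994915)
    = 84.000000 + 5.039125 + 18.998403 + 47.984745 = 156.022273

156.0223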